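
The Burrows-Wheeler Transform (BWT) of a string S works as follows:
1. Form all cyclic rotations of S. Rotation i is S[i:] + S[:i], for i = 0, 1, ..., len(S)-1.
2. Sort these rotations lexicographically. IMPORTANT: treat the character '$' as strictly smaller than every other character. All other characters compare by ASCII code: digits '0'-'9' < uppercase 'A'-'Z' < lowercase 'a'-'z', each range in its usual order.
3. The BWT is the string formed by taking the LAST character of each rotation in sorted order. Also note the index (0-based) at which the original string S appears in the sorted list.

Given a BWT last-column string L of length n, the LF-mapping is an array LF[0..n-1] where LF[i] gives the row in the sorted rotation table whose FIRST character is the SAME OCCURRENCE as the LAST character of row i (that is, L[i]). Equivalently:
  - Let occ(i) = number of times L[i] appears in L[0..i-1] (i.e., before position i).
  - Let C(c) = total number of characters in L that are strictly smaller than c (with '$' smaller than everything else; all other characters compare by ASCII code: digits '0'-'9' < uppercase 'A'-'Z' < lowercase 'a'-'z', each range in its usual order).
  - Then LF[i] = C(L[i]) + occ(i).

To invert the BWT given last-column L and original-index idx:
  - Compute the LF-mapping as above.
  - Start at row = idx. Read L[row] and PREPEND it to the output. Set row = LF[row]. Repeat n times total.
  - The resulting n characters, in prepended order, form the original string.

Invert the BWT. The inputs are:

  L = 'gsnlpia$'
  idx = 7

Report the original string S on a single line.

Answer: sapling$

Derivation:
LF mapping: 2 7 5 4 6 3 1 0
Walk LF starting at row 7, prepending L[row]:
  step 1: row=7, L[7]='$', prepend. Next row=LF[7]=0
  step 2: row=0, L[0]='g', prepend. Next row=LF[0]=2
  step 3: row=2, L[2]='n', prepend. Next row=LF[2]=5
  step 4: row=5, L[5]='i', prepend. Next row=LF[5]=3
  step 5: row=3, L[3]='l', prepend. Next row=LF[3]=4
  step 6: row=4, L[4]='p', prepend. Next row=LF[4]=6
  step 7: row=6, L[6]='a', prepend. Next row=LF[6]=1
  step 8: row=1, L[1]='s', prepend. Next row=LF[1]=7
Reversed output: sapling$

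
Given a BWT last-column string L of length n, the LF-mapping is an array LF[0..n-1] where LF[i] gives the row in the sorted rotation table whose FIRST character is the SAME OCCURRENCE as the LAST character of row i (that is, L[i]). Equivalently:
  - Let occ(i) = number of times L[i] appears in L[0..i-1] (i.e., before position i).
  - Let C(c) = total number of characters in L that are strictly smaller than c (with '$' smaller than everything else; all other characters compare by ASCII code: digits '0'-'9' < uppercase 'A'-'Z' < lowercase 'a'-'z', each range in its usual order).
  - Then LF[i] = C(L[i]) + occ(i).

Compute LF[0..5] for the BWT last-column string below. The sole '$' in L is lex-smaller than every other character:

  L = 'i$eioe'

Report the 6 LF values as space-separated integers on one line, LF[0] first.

Answer: 3 0 1 4 5 2

Derivation:
Char counts: '$':1, 'e':2, 'i':2, 'o':1
C (first-col start): C('$')=0, C('e')=1, C('i')=3, C('o')=5
L[0]='i': occ=0, LF[0]=C('i')+0=3+0=3
L[1]='$': occ=0, LF[1]=C('$')+0=0+0=0
L[2]='e': occ=0, LF[2]=C('e')+0=1+0=1
L[3]='i': occ=1, LF[3]=C('i')+1=3+1=4
L[4]='o': occ=0, LF[4]=C('o')+0=5+0=5
L[5]='e': occ=1, LF[5]=C('e')+1=1+1=2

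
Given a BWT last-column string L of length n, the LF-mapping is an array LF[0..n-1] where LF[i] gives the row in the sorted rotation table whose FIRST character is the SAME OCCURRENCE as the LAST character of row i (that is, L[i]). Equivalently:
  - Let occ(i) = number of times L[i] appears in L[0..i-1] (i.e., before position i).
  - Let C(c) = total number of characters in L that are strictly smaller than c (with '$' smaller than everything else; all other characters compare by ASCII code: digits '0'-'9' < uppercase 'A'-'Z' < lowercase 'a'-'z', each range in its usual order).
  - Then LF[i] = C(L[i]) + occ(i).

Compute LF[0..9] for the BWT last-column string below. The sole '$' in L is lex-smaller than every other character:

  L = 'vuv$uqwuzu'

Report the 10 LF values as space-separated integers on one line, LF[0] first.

Char counts: '$':1, 'q':1, 'u':4, 'v':2, 'w':1, 'z':1
C (first-col start): C('$')=0, C('q')=1, C('u')=2, C('v')=6, C('w')=8, C('z')=9
L[0]='v': occ=0, LF[0]=C('v')+0=6+0=6
L[1]='u': occ=0, LF[1]=C('u')+0=2+0=2
L[2]='v': occ=1, LF[2]=C('v')+1=6+1=7
L[3]='$': occ=0, LF[3]=C('$')+0=0+0=0
L[4]='u': occ=1, LF[4]=C('u')+1=2+1=3
L[5]='q': occ=0, LF[5]=C('q')+0=1+0=1
L[6]='w': occ=0, LF[6]=C('w')+0=8+0=8
L[7]='u': occ=2, LF[7]=C('u')+2=2+2=4
L[8]='z': occ=0, LF[8]=C('z')+0=9+0=9
L[9]='u': occ=3, LF[9]=C('u')+3=2+3=5

Answer: 6 2 7 0 3 1 8 4 9 5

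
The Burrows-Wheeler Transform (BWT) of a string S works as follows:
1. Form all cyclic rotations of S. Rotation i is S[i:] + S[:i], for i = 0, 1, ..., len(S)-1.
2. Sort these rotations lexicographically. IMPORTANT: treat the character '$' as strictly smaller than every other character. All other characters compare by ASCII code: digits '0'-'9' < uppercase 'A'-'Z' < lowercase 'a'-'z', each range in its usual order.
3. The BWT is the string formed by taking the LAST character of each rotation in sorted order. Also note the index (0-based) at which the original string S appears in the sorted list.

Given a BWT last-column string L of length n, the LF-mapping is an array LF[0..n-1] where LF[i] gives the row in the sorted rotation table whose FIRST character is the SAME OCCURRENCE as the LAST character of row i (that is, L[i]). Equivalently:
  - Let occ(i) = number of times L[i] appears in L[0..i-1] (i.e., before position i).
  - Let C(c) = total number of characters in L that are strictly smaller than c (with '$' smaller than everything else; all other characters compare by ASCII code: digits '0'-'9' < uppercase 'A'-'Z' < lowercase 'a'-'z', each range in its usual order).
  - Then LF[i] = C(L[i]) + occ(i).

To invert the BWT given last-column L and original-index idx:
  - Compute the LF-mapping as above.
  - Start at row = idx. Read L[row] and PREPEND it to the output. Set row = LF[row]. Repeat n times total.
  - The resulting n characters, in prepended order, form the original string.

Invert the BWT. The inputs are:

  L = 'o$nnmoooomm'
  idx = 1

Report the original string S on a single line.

LF mapping: 6 0 4 5 1 7 8 9 10 2 3
Walk LF starting at row 1, prepending L[row]:
  step 1: row=1, L[1]='$', prepend. Next row=LF[1]=0
  step 2: row=0, L[0]='o', prepend. Next row=LF[0]=6
  step 3: row=6, L[6]='o', prepend. Next row=LF[6]=8
  step 4: row=8, L[8]='o', prepend. Next row=LF[8]=10
  step 5: row=10, L[10]='m', prepend. Next row=LF[10]=3
  step 6: row=3, L[3]='n', prepend. Next row=LF[3]=5
  step 7: row=5, L[5]='o', prepend. Next row=LF[5]=7
  step 8: row=7, L[7]='o', prepend. Next row=LF[7]=9
  step 9: row=9, L[9]='m', prepend. Next row=LF[9]=2
  step 10: row=2, L[2]='n', prepend. Next row=LF[2]=4
  step 11: row=4, L[4]='m', prepend. Next row=LF[4]=1
Reversed output: mnmoonmooo$

Answer: mnmoonmooo$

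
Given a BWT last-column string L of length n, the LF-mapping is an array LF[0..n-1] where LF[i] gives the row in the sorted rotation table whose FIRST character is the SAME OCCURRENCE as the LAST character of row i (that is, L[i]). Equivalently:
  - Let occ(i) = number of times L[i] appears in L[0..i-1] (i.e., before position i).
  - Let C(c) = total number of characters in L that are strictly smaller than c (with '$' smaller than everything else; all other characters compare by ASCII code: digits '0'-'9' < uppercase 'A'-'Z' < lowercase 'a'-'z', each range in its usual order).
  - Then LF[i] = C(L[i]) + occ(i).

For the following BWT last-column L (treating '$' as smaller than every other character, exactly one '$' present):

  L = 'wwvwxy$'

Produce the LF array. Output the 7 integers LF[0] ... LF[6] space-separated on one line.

Char counts: '$':1, 'v':1, 'w':3, 'x':1, 'y':1
C (first-col start): C('$')=0, C('v')=1, C('w')=2, C('x')=5, C('y')=6
L[0]='w': occ=0, LF[0]=C('w')+0=2+0=2
L[1]='w': occ=1, LF[1]=C('w')+1=2+1=3
L[2]='v': occ=0, LF[2]=C('v')+0=1+0=1
L[3]='w': occ=2, LF[3]=C('w')+2=2+2=4
L[4]='x': occ=0, LF[4]=C('x')+0=5+0=5
L[5]='y': occ=0, LF[5]=C('y')+0=6+0=6
L[6]='$': occ=0, LF[6]=C('$')+0=0+0=0

Answer: 2 3 1 4 5 6 0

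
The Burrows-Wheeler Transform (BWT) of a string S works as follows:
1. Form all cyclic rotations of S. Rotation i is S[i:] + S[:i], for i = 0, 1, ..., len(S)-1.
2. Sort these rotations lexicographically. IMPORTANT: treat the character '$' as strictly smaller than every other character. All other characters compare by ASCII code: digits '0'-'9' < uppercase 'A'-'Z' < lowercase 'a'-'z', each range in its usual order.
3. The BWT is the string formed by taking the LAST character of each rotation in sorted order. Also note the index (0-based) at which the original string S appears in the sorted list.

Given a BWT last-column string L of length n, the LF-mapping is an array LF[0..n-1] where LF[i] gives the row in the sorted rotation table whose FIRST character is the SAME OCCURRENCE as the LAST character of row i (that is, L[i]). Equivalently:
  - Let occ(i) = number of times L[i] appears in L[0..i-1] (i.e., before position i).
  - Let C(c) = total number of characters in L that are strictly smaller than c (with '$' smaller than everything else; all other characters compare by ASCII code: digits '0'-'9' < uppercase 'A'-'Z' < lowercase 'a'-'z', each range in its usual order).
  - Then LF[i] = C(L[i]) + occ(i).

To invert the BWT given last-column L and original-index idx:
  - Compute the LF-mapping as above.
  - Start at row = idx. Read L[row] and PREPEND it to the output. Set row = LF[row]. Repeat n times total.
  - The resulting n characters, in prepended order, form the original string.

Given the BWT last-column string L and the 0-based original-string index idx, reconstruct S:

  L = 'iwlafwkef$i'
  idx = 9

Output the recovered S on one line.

LF mapping: 5 9 8 1 3 10 7 2 4 0 6
Walk LF starting at row 9, prepending L[row]:
  step 1: row=9, L[9]='$', prepend. Next row=LF[9]=0
  step 2: row=0, L[0]='i', prepend. Next row=LF[0]=5
  step 3: row=5, L[5]='w', prepend. Next row=LF[5]=10
  step 4: row=10, L[10]='i', prepend. Next row=LF[10]=6
  step 5: row=6, L[6]='k', prepend. Next row=LF[6]=7
  step 6: row=7, L[7]='e', prepend. Next row=LF[7]=2
  step 7: row=2, L[2]='l', prepend. Next row=LF[2]=8
  step 8: row=8, L[8]='f', prepend. Next row=LF[8]=4
  step 9: row=4, L[4]='f', prepend. Next row=LF[4]=3
  step 10: row=3, L[3]='a', prepend. Next row=LF[3]=1
  step 11: row=1, L[1]='w', prepend. Next row=LF[1]=9
Reversed output: wafflekiwi$

Answer: wafflekiwi$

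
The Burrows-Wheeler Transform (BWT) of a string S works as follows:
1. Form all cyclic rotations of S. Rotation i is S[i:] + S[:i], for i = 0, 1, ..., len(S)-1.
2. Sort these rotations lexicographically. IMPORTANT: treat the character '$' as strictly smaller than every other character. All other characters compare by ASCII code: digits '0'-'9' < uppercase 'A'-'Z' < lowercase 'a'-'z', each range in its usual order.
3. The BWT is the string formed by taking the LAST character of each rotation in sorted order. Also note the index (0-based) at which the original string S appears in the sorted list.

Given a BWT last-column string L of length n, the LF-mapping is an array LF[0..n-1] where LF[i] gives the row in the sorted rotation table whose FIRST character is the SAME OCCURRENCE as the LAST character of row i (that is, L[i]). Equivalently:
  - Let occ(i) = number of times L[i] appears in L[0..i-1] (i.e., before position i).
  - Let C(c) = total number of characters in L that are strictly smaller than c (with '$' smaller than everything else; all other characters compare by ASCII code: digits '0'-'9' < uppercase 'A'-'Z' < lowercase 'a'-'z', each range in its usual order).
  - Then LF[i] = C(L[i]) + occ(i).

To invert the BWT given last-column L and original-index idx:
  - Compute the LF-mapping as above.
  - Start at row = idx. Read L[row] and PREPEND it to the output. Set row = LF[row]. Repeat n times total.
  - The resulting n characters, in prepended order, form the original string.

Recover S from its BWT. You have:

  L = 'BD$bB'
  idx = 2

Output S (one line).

LF mapping: 1 3 0 4 2
Walk LF starting at row 2, prepending L[row]:
  step 1: row=2, L[2]='$', prepend. Next row=LF[2]=0
  step 2: row=0, L[0]='B', prepend. Next row=LF[0]=1
  step 3: row=1, L[1]='D', prepend. Next row=LF[1]=3
  step 4: row=3, L[3]='b', prepend. Next row=LF[3]=4
  step 5: row=4, L[4]='B', prepend. Next row=LF[4]=2
Reversed output: BbDB$

Answer: BbDB$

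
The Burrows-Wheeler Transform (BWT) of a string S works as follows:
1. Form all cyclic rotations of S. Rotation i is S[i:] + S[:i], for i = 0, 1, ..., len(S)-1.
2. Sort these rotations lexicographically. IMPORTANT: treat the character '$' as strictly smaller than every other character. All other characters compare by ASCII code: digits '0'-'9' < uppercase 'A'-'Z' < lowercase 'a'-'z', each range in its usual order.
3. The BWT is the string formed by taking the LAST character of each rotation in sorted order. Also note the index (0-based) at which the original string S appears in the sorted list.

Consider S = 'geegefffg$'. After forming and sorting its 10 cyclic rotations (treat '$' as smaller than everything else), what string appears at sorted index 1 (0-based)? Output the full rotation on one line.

All 10 rotations (rotation i = S[i:]+S[:i]):
  rot[0] = geegefffg$
  rot[1] = eegefffg$g
  rot[2] = egefffg$ge
  rot[3] = gefffg$gee
  rot[4] = efffg$geeg
  rot[5] = fffg$geege
  rot[6] = ffg$geegef
  rot[7] = fg$geegeff
  rot[8] = g$geegefff
  rot[9] = $geegefffg
Sorted (with $ < everything):
  sorted[0] = $geegefffg
  sorted[1] = eegefffg$g
  sorted[2] = efffg$geeg
  sorted[3] = egefffg$ge
  sorted[4] = fffg$geege
  sorted[5] = ffg$geegef
  sorted[6] = fg$geegeff
  sorted[7] = g$geegefff
  sorted[8] = geegefffg$
  sorted[9] = gefffg$gee
sorted[1] = eegefffg$g

Answer: eegefffg$g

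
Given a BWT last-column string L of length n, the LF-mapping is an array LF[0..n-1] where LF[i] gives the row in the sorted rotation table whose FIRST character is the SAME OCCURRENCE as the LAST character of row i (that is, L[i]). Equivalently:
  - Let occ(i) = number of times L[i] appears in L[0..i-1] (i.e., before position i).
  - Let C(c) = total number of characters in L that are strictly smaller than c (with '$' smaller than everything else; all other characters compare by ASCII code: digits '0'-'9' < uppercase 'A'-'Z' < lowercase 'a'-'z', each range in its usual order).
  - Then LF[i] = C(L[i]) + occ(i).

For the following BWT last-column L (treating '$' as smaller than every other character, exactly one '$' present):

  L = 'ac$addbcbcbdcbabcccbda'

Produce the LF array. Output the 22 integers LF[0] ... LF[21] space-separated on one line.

Char counts: '$':1, 'a':4, 'b':6, 'c':7, 'd':4
C (first-col start): C('$')=0, C('a')=1, C('b')=5, C('c')=11, C('d')=18
L[0]='a': occ=0, LF[0]=C('a')+0=1+0=1
L[1]='c': occ=0, LF[1]=C('c')+0=11+0=11
L[2]='$': occ=0, LF[2]=C('$')+0=0+0=0
L[3]='a': occ=1, LF[3]=C('a')+1=1+1=2
L[4]='d': occ=0, LF[4]=C('d')+0=18+0=18
L[5]='d': occ=1, LF[5]=C('d')+1=18+1=19
L[6]='b': occ=0, LF[6]=C('b')+0=5+0=5
L[7]='c': occ=1, LF[7]=C('c')+1=11+1=12
L[8]='b': occ=1, LF[8]=C('b')+1=5+1=6
L[9]='c': occ=2, LF[9]=C('c')+2=11+2=13
L[10]='b': occ=2, LF[10]=C('b')+2=5+2=7
L[11]='d': occ=2, LF[11]=C('d')+2=18+2=20
L[12]='c': occ=3, LF[12]=C('c')+3=11+3=14
L[13]='b': occ=3, LF[13]=C('b')+3=5+3=8
L[14]='a': occ=2, LF[14]=C('a')+2=1+2=3
L[15]='b': occ=4, LF[15]=C('b')+4=5+4=9
L[16]='c': occ=4, LF[16]=C('c')+4=11+4=15
L[17]='c': occ=5, LF[17]=C('c')+5=11+5=16
L[18]='c': occ=6, LF[18]=C('c')+6=11+6=17
L[19]='b': occ=5, LF[19]=C('b')+5=5+5=10
L[20]='d': occ=3, LF[20]=C('d')+3=18+3=21
L[21]='a': occ=3, LF[21]=C('a')+3=1+3=4

Answer: 1 11 0 2 18 19 5 12 6 13 7 20 14 8 3 9 15 16 17 10 21 4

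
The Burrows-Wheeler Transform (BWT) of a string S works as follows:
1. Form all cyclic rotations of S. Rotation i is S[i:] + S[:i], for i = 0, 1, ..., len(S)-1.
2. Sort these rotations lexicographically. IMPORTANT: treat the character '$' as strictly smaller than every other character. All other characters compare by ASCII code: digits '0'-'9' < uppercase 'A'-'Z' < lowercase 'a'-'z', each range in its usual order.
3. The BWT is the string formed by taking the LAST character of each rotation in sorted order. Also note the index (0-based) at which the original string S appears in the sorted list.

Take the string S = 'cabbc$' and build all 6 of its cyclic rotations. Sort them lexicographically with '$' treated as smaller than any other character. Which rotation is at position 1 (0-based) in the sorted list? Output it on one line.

Answer: abbc$c

Derivation:
All 6 rotations (rotation i = S[i:]+S[:i]):
  rot[0] = cabbc$
  rot[1] = abbc$c
  rot[2] = bbc$ca
  rot[3] = bc$cab
  rot[4] = c$cabb
  rot[5] = $cabbc
Sorted (with $ < everything):
  sorted[0] = $cabbc
  sorted[1] = abbc$c
  sorted[2] = bbc$ca
  sorted[3] = bc$cab
  sorted[4] = c$cabb
  sorted[5] = cabbc$
sorted[1] = abbc$c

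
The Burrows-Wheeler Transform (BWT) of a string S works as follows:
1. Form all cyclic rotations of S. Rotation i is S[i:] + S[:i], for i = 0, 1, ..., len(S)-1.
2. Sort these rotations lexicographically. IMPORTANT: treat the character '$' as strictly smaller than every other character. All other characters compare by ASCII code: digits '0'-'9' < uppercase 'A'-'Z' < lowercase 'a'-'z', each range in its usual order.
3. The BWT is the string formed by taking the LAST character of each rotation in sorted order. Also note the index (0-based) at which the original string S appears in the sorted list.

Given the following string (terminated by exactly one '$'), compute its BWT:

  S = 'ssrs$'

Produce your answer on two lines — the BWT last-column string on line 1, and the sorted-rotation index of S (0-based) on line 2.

Answer: ssrs$
4

Derivation:
All 5 rotations (rotation i = S[i:]+S[:i]):
  rot[0] = ssrs$
  rot[1] = srs$s
  rot[2] = rs$ss
  rot[3] = s$ssr
  rot[4] = $ssrs
Sorted (with $ < everything):
  sorted[0] = $ssrs  (last char: 's')
  sorted[1] = rs$ss  (last char: 's')
  sorted[2] = s$ssr  (last char: 'r')
  sorted[3] = srs$s  (last char: 's')
  sorted[4] = ssrs$  (last char: '$')
Last column: ssrs$
Original string S is at sorted index 4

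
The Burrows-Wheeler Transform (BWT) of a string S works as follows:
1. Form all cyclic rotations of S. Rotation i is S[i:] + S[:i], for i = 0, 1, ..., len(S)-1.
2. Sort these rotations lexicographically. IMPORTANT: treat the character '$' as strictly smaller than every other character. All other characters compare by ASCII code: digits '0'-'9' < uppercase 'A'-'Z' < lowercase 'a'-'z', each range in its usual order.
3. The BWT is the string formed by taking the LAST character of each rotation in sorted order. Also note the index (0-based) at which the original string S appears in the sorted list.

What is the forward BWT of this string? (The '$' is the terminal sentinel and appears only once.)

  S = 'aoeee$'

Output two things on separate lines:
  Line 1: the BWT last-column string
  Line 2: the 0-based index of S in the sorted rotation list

All 6 rotations (rotation i = S[i:]+S[:i]):
  rot[0] = aoeee$
  rot[1] = oeee$a
  rot[2] = eee$ao
  rot[3] = ee$aoe
  rot[4] = e$aoee
  rot[5] = $aoeee
Sorted (with $ < everything):
  sorted[0] = $aoeee  (last char: 'e')
  sorted[1] = aoeee$  (last char: '$')
  sorted[2] = e$aoee  (last char: 'e')
  sorted[3] = ee$aoe  (last char: 'e')
  sorted[4] = eee$ao  (last char: 'o')
  sorted[5] = oeee$a  (last char: 'a')
Last column: e$eeoa
Original string S is at sorted index 1

Answer: e$eeoa
1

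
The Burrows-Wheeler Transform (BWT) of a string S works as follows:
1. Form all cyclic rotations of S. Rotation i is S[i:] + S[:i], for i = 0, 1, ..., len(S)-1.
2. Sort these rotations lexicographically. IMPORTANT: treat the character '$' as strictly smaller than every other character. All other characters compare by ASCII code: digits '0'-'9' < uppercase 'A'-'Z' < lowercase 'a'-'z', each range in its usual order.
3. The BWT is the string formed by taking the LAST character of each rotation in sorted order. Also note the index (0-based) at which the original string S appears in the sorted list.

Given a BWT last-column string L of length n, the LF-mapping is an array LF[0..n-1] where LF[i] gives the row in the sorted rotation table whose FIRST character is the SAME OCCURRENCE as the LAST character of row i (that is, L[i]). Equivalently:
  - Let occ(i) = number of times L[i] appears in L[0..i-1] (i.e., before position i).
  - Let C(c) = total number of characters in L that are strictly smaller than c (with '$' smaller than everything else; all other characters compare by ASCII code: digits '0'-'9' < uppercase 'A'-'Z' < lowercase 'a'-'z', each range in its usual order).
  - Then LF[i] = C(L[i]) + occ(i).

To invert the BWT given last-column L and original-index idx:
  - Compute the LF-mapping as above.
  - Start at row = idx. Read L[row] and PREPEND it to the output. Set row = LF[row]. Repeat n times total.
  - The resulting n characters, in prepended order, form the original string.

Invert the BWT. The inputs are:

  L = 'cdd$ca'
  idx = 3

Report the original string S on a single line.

LF mapping: 2 4 5 0 3 1
Walk LF starting at row 3, prepending L[row]:
  step 1: row=3, L[3]='$', prepend. Next row=LF[3]=0
  step 2: row=0, L[0]='c', prepend. Next row=LF[0]=2
  step 3: row=2, L[2]='d', prepend. Next row=LF[2]=5
  step 4: row=5, L[5]='a', prepend. Next row=LF[5]=1
  step 5: row=1, L[1]='d', prepend. Next row=LF[1]=4
  step 6: row=4, L[4]='c', prepend. Next row=LF[4]=3
Reversed output: cdadc$

Answer: cdadc$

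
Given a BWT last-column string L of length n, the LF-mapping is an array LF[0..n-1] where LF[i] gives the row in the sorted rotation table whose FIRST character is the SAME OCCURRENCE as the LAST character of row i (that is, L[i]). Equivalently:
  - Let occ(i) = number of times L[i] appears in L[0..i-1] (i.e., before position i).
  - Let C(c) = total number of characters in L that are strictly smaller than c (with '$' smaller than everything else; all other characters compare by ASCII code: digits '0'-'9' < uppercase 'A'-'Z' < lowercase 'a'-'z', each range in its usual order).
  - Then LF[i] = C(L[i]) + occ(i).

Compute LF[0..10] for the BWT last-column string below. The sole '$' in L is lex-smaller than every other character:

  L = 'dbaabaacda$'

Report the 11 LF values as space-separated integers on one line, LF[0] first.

Char counts: '$':1, 'a':5, 'b':2, 'c':1, 'd':2
C (first-col start): C('$')=0, C('a')=1, C('b')=6, C('c')=8, C('d')=9
L[0]='d': occ=0, LF[0]=C('d')+0=9+0=9
L[1]='b': occ=0, LF[1]=C('b')+0=6+0=6
L[2]='a': occ=0, LF[2]=C('a')+0=1+0=1
L[3]='a': occ=1, LF[3]=C('a')+1=1+1=2
L[4]='b': occ=1, LF[4]=C('b')+1=6+1=7
L[5]='a': occ=2, LF[5]=C('a')+2=1+2=3
L[6]='a': occ=3, LF[6]=C('a')+3=1+3=4
L[7]='c': occ=0, LF[7]=C('c')+0=8+0=8
L[8]='d': occ=1, LF[8]=C('d')+1=9+1=10
L[9]='a': occ=4, LF[9]=C('a')+4=1+4=5
L[10]='$': occ=0, LF[10]=C('$')+0=0+0=0

Answer: 9 6 1 2 7 3 4 8 10 5 0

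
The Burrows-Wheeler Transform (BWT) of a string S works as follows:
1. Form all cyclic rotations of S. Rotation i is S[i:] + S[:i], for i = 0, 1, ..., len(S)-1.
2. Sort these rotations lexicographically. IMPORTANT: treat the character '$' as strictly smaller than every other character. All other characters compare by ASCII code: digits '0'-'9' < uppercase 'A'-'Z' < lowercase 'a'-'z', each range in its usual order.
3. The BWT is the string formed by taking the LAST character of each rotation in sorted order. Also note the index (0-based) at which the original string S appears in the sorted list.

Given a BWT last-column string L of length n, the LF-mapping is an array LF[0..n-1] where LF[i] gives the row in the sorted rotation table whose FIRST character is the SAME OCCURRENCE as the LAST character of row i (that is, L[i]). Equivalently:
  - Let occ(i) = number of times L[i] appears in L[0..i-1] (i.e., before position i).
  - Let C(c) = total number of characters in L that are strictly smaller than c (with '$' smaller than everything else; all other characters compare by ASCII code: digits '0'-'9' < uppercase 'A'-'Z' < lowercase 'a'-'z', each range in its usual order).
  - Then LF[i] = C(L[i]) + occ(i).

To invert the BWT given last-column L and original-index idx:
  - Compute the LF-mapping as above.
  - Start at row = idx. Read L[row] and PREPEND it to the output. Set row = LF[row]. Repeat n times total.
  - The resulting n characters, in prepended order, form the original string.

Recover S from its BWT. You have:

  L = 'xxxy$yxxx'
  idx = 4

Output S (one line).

LF mapping: 1 2 3 7 0 8 4 5 6
Walk LF starting at row 4, prepending L[row]:
  step 1: row=4, L[4]='$', prepend. Next row=LF[4]=0
  step 2: row=0, L[0]='x', prepend. Next row=LF[0]=1
  step 3: row=1, L[1]='x', prepend. Next row=LF[1]=2
  step 4: row=2, L[2]='x', prepend. Next row=LF[2]=3
  step 5: row=3, L[3]='y', prepend. Next row=LF[3]=7
  step 6: row=7, L[7]='x', prepend. Next row=LF[7]=5
  step 7: row=5, L[5]='y', prepend. Next row=LF[5]=8
  step 8: row=8, L[8]='x', prepend. Next row=LF[8]=6
  step 9: row=6, L[6]='x', prepend. Next row=LF[6]=4
Reversed output: xxyxyxxx$

Answer: xxyxyxxx$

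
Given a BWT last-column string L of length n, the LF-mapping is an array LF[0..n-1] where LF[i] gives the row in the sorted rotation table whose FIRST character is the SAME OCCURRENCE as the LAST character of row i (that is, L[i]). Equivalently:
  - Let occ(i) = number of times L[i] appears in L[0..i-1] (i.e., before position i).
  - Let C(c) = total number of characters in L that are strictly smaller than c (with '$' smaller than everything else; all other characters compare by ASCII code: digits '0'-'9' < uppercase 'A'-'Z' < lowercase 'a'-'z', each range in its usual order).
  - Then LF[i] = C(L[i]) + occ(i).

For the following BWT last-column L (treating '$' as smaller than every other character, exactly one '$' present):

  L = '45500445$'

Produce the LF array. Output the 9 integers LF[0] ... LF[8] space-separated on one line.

Char counts: '$':1, '0':2, '4':3, '5':3
C (first-col start): C('$')=0, C('0')=1, C('4')=3, C('5')=6
L[0]='4': occ=0, LF[0]=C('4')+0=3+0=3
L[1]='5': occ=0, LF[1]=C('5')+0=6+0=6
L[2]='5': occ=1, LF[2]=C('5')+1=6+1=7
L[3]='0': occ=0, LF[3]=C('0')+0=1+0=1
L[4]='0': occ=1, LF[4]=C('0')+1=1+1=2
L[5]='4': occ=1, LF[5]=C('4')+1=3+1=4
L[6]='4': occ=2, LF[6]=C('4')+2=3+2=5
L[7]='5': occ=2, LF[7]=C('5')+2=6+2=8
L[8]='$': occ=0, LF[8]=C('$')+0=0+0=0

Answer: 3 6 7 1 2 4 5 8 0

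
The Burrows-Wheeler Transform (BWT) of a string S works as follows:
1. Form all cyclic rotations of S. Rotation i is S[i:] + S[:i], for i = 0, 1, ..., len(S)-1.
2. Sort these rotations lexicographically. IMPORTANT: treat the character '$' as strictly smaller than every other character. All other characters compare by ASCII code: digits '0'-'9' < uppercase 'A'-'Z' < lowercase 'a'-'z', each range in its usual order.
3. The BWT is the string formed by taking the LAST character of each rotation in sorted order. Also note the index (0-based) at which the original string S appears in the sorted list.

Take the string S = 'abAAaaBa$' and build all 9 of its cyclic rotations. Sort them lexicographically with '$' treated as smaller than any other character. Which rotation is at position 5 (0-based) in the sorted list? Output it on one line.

All 9 rotations (rotation i = S[i:]+S[:i]):
  rot[0] = abAAaaBa$
  rot[1] = bAAaaBa$a
  rot[2] = AAaaBa$ab
  rot[3] = AaaBa$abA
  rot[4] = aaBa$abAA
  rot[5] = aBa$abAAa
  rot[6] = Ba$abAAaa
  rot[7] = a$abAAaaB
  rot[8] = $abAAaaBa
Sorted (with $ < everything):
  sorted[0] = $abAAaaBa
  sorted[1] = AAaaBa$ab
  sorted[2] = AaaBa$abA
  sorted[3] = Ba$abAAaa
  sorted[4] = a$abAAaaB
  sorted[5] = aBa$abAAa
  sorted[6] = aaBa$abAA
  sorted[7] = abAAaaBa$
  sorted[8] = bAAaaBa$a
sorted[5] = aBa$abAAa

Answer: aBa$abAAa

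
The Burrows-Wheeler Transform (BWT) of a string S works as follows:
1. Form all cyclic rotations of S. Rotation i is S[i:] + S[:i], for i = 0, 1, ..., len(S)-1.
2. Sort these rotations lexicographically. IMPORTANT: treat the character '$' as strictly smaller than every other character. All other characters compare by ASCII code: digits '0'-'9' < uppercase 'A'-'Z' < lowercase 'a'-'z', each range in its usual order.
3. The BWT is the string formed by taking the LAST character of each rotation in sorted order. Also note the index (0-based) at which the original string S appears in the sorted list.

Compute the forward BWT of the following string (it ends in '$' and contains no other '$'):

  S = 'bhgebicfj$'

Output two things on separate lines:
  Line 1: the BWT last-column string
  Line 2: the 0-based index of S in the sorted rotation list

Answer: j$eigchbbf
1

Derivation:
All 10 rotations (rotation i = S[i:]+S[:i]):
  rot[0] = bhgebicfj$
  rot[1] = hgebicfj$b
  rot[2] = gebicfj$bh
  rot[3] = ebicfj$bhg
  rot[4] = bicfj$bhge
  rot[5] = icfj$bhgeb
  rot[6] = cfj$bhgebi
  rot[7] = fj$bhgebic
  rot[8] = j$bhgebicf
  rot[9] = $bhgebicfj
Sorted (with $ < everything):
  sorted[0] = $bhgebicfj  (last char: 'j')
  sorted[1] = bhgebicfj$  (last char: '$')
  sorted[2] = bicfj$bhge  (last char: 'e')
  sorted[3] = cfj$bhgebi  (last char: 'i')
  sorted[4] = ebicfj$bhg  (last char: 'g')
  sorted[5] = fj$bhgebic  (last char: 'c')
  sorted[6] = gebicfj$bh  (last char: 'h')
  sorted[7] = hgebicfj$b  (last char: 'b')
  sorted[8] = icfj$bhgeb  (last char: 'b')
  sorted[9] = j$bhgebicf  (last char: 'f')
Last column: j$eigchbbf
Original string S is at sorted index 1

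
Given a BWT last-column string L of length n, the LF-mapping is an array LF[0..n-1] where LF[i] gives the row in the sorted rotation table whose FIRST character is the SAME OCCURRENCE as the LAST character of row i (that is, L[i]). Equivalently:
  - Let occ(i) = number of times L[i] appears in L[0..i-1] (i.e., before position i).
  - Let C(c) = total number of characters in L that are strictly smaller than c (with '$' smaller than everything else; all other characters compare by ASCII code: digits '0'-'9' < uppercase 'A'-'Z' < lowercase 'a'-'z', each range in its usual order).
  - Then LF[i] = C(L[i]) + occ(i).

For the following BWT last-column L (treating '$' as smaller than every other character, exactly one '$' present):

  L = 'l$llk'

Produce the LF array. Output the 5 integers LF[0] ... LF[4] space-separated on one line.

Char counts: '$':1, 'k':1, 'l':3
C (first-col start): C('$')=0, C('k')=1, C('l')=2
L[0]='l': occ=0, LF[0]=C('l')+0=2+0=2
L[1]='$': occ=0, LF[1]=C('$')+0=0+0=0
L[2]='l': occ=1, LF[2]=C('l')+1=2+1=3
L[3]='l': occ=2, LF[3]=C('l')+2=2+2=4
L[4]='k': occ=0, LF[4]=C('k')+0=1+0=1

Answer: 2 0 3 4 1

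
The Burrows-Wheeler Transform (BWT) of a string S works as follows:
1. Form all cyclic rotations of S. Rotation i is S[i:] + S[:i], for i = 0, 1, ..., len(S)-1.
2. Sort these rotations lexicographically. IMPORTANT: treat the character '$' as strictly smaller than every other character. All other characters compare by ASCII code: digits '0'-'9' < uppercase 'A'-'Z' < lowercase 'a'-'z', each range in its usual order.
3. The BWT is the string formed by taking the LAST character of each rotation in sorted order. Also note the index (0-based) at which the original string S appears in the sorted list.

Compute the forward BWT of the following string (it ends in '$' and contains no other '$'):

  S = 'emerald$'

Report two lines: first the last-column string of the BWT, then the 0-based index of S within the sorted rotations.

Answer: drl$maee
3

Derivation:
All 8 rotations (rotation i = S[i:]+S[:i]):
  rot[0] = emerald$
  rot[1] = merald$e
  rot[2] = erald$em
  rot[3] = rald$eme
  rot[4] = ald$emer
  rot[5] = ld$emera
  rot[6] = d$emeral
  rot[7] = $emerald
Sorted (with $ < everything):
  sorted[0] = $emerald  (last char: 'd')
  sorted[1] = ald$emer  (last char: 'r')
  sorted[2] = d$emeral  (last char: 'l')
  sorted[3] = emerald$  (last char: '$')
  sorted[4] = erald$em  (last char: 'm')
  sorted[5] = ld$emera  (last char: 'a')
  sorted[6] = merald$e  (last char: 'e')
  sorted[7] = rald$eme  (last char: 'e')
Last column: drl$maee
Original string S is at sorted index 3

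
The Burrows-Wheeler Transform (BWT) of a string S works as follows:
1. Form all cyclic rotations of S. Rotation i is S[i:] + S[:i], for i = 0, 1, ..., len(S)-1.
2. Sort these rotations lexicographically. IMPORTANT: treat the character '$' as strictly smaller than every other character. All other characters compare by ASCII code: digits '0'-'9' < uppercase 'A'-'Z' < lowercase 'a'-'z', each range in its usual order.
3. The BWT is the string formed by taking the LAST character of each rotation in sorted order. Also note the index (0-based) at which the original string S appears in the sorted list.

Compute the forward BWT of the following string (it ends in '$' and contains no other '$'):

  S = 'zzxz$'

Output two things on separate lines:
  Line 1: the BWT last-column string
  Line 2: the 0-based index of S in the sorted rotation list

Answer: zzxz$
4

Derivation:
All 5 rotations (rotation i = S[i:]+S[:i]):
  rot[0] = zzxz$
  rot[1] = zxz$z
  rot[2] = xz$zz
  rot[3] = z$zzx
  rot[4] = $zzxz
Sorted (with $ < everything):
  sorted[0] = $zzxz  (last char: 'z')
  sorted[1] = xz$zz  (last char: 'z')
  sorted[2] = z$zzx  (last char: 'x')
  sorted[3] = zxz$z  (last char: 'z')
  sorted[4] = zzxz$  (last char: '$')
Last column: zzxz$
Original string S is at sorted index 4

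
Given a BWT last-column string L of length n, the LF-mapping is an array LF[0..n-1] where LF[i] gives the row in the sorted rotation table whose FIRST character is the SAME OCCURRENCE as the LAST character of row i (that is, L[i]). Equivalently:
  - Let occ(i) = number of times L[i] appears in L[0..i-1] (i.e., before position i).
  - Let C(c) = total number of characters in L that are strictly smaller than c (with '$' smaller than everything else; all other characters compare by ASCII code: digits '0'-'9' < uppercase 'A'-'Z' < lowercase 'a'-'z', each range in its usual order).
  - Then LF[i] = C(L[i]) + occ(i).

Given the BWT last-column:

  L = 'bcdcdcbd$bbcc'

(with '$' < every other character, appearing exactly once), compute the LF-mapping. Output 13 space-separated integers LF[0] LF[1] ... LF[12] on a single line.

Char counts: '$':1, 'b':4, 'c':5, 'd':3
C (first-col start): C('$')=0, C('b')=1, C('c')=5, C('d')=10
L[0]='b': occ=0, LF[0]=C('b')+0=1+0=1
L[1]='c': occ=0, LF[1]=C('c')+0=5+0=5
L[2]='d': occ=0, LF[2]=C('d')+0=10+0=10
L[3]='c': occ=1, LF[3]=C('c')+1=5+1=6
L[4]='d': occ=1, LF[4]=C('d')+1=10+1=11
L[5]='c': occ=2, LF[5]=C('c')+2=5+2=7
L[6]='b': occ=1, LF[6]=C('b')+1=1+1=2
L[7]='d': occ=2, LF[7]=C('d')+2=10+2=12
L[8]='$': occ=0, LF[8]=C('$')+0=0+0=0
L[9]='b': occ=2, LF[9]=C('b')+2=1+2=3
L[10]='b': occ=3, LF[10]=C('b')+3=1+3=4
L[11]='c': occ=3, LF[11]=C('c')+3=5+3=8
L[12]='c': occ=4, LF[12]=C('c')+4=5+4=9

Answer: 1 5 10 6 11 7 2 12 0 3 4 8 9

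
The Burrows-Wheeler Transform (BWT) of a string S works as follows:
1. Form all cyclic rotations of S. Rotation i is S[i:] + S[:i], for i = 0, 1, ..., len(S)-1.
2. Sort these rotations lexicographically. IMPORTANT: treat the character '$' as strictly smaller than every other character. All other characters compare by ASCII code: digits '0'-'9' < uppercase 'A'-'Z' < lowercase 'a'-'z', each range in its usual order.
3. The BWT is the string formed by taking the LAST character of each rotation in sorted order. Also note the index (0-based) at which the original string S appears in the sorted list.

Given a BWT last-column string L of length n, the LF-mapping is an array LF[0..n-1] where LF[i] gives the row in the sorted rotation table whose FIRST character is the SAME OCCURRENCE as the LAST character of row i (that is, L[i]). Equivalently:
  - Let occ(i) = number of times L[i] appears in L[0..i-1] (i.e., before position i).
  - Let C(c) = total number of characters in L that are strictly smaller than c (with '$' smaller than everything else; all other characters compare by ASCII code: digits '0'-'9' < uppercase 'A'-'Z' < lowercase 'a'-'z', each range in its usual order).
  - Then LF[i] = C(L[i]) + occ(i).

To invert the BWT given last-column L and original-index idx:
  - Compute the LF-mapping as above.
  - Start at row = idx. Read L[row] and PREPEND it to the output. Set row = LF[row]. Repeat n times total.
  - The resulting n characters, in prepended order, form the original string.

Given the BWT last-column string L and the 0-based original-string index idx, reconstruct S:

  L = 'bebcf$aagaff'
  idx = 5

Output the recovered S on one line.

LF mapping: 4 7 5 6 8 0 1 2 11 3 9 10
Walk LF starting at row 5, prepending L[row]:
  step 1: row=5, L[5]='$', prepend. Next row=LF[5]=0
  step 2: row=0, L[0]='b', prepend. Next row=LF[0]=4
  step 3: row=4, L[4]='f', prepend. Next row=LF[4]=8
  step 4: row=8, L[8]='g', prepend. Next row=LF[8]=11
  step 5: row=11, L[11]='f', prepend. Next row=LF[11]=10
  step 6: row=10, L[10]='f', prepend. Next row=LF[10]=9
  step 7: row=9, L[9]='a', prepend. Next row=LF[9]=3
  step 8: row=3, L[3]='c', prepend. Next row=LF[3]=6
  step 9: row=6, L[6]='a', prepend. Next row=LF[6]=1
  step 10: row=1, L[1]='e', prepend. Next row=LF[1]=7
  step 11: row=7, L[7]='a', prepend. Next row=LF[7]=2
  step 12: row=2, L[2]='b', prepend. Next row=LF[2]=5
Reversed output: baeacaffgfb$

Answer: baeacaffgfb$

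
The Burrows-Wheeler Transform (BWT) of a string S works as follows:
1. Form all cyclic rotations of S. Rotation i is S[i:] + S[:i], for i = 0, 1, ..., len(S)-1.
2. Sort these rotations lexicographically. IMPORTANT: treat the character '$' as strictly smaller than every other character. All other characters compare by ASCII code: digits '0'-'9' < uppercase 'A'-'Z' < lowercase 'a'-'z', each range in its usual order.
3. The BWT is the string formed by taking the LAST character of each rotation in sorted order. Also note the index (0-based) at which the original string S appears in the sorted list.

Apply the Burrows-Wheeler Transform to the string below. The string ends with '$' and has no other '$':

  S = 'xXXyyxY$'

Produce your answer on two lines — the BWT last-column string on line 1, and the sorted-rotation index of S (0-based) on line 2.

Answer: YxXx$yyX
4

Derivation:
All 8 rotations (rotation i = S[i:]+S[:i]):
  rot[0] = xXXyyxY$
  rot[1] = XXyyxY$x
  rot[2] = XyyxY$xX
  rot[3] = yyxY$xXX
  rot[4] = yxY$xXXy
  rot[5] = xY$xXXyy
  rot[6] = Y$xXXyyx
  rot[7] = $xXXyyxY
Sorted (with $ < everything):
  sorted[0] = $xXXyyxY  (last char: 'Y')
  sorted[1] = XXyyxY$x  (last char: 'x')
  sorted[2] = XyyxY$xX  (last char: 'X')
  sorted[3] = Y$xXXyyx  (last char: 'x')
  sorted[4] = xXXyyxY$  (last char: '$')
  sorted[5] = xY$xXXyy  (last char: 'y')
  sorted[6] = yxY$xXXy  (last char: 'y')
  sorted[7] = yyxY$xXX  (last char: 'X')
Last column: YxXx$yyX
Original string S is at sorted index 4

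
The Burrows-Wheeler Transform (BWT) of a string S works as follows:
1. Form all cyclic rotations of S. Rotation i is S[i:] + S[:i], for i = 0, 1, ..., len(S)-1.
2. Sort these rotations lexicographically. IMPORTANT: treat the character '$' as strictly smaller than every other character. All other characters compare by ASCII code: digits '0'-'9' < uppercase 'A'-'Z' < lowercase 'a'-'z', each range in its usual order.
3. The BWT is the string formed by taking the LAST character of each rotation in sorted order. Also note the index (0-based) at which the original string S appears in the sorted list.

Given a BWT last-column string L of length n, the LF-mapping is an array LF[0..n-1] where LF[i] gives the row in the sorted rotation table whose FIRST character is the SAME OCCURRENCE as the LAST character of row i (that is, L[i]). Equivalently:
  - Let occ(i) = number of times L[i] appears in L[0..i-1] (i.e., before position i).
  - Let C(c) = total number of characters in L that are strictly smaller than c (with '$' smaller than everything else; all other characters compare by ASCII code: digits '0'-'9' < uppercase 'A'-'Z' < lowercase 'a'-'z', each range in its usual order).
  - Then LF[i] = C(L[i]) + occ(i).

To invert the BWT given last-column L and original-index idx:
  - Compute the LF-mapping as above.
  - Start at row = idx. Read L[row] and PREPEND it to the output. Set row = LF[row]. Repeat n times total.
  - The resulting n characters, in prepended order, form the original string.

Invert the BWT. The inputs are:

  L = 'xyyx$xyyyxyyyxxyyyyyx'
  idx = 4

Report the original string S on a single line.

Answer: xyxxxyyxyyxyyyyyyyyx$

Derivation:
LF mapping: 1 8 9 2 0 3 10 11 12 4 13 14 15 5 6 16 17 18 19 20 7
Walk LF starting at row 4, prepending L[row]:
  step 1: row=4, L[4]='$', prepend. Next row=LF[4]=0
  step 2: row=0, L[0]='x', prepend. Next row=LF[0]=1
  step 3: row=1, L[1]='y', prepend. Next row=LF[1]=8
  step 4: row=8, L[8]='y', prepend. Next row=LF[8]=12
  step 5: row=12, L[12]='y', prepend. Next row=LF[12]=15
  step 6: row=15, L[15]='y', prepend. Next row=LF[15]=16
  step 7: row=16, L[16]='y', prepend. Next row=LF[16]=17
  step 8: row=17, L[17]='y', prepend. Next row=LF[17]=18
  step 9: row=18, L[18]='y', prepend. Next row=LF[18]=19
  step 10: row=19, L[19]='y', prepend. Next row=LF[19]=20
  step 11: row=20, L[20]='x', prepend. Next row=LF[20]=7
  step 12: row=7, L[7]='y', prepend. Next row=LF[7]=11
  step 13: row=11, L[11]='y', prepend. Next row=LF[11]=14
  step 14: row=14, L[14]='x', prepend. Next row=LF[14]=6
  step 15: row=6, L[6]='y', prepend. Next row=LF[6]=10
  step 16: row=10, L[10]='y', prepend. Next row=LF[10]=13
  step 17: row=13, L[13]='x', prepend. Next row=LF[13]=5
  step 18: row=5, L[5]='x', prepend. Next row=LF[5]=3
  step 19: row=3, L[3]='x', prepend. Next row=LF[3]=2
  step 20: row=2, L[2]='y', prepend. Next row=LF[2]=9
  step 21: row=9, L[9]='x', prepend. Next row=LF[9]=4
Reversed output: xyxxxyyxyyxyyyyyyyyx$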